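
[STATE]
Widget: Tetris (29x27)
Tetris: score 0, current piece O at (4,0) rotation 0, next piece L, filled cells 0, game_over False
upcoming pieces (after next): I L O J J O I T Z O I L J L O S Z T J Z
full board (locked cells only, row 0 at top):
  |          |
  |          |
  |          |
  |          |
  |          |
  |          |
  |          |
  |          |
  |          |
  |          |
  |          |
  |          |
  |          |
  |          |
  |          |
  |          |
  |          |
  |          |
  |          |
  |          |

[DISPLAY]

    ▓▓    │Next:             
    ▓▓    │  ▒               
          │▒▒▒               
          │                  
          │                  
          │                  
          │Score:            
          │0                 
          │                  
          │                  
          │                  
          │                  
          │                  
          │                  
          │                  
          │                  
          │                  
          │                  
          │                  
          │                  
          │                  
          │                  
          │                  
          │                  
          │                  
          │                  
          │                  


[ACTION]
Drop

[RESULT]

          │Next:             
    ▓▓    │  ▒               
    ▓▓    │▒▒▒               
          │                  
          │                  
          │                  
          │Score:            
          │0                 
          │                  
          │                  
          │                  
          │                  
          │                  
          │                  
          │                  
          │                  
          │                  
          │                  
          │                  
          │                  
          │                  
          │                  
          │                  
          │                  
          │                  
          │                  
          │                  


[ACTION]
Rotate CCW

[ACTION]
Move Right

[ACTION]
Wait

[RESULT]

          │Next:             
          │  ▒               
     ▓▓   │▒▒▒               
     ▓▓   │                  
          │                  
          │                  
          │Score:            
          │0                 
          │                  
          │                  
          │                  
          │                  
          │                  
          │                  
          │                  
          │                  
          │                  
          │                  
          │                  
          │                  
          │                  
          │                  
          │                  
          │                  
          │                  
          │                  
          │                  


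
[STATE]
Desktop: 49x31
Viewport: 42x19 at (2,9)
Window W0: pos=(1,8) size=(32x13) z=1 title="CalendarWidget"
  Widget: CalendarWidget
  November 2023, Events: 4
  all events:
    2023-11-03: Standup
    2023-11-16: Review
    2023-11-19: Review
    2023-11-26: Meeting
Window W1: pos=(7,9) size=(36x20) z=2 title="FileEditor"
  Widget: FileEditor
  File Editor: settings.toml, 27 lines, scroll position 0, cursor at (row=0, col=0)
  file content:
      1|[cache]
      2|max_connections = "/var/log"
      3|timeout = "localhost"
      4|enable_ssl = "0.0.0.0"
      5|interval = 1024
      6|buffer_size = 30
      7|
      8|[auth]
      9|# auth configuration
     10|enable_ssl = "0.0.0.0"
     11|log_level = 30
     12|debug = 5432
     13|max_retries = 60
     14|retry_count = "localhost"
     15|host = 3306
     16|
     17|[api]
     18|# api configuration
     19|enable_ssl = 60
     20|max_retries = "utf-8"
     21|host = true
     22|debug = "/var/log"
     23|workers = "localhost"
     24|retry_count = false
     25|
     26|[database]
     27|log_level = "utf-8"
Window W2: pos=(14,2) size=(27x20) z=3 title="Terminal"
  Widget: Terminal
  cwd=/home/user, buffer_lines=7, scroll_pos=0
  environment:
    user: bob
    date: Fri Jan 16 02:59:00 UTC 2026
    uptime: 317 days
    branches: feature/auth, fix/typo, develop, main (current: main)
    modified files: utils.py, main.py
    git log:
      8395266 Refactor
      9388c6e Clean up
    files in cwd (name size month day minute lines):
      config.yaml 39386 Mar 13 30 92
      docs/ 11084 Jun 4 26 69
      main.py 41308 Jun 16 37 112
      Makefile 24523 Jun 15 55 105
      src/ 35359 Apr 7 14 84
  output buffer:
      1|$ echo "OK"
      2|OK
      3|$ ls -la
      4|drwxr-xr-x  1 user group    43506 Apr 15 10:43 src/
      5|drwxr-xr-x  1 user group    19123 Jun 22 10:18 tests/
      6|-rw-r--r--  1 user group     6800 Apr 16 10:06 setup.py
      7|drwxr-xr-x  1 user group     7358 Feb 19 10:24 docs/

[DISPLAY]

 Cale┏━━━━━━┃drwxr-xr-x  1 user group ┃━┓ 
─────┃ FileE┃-rw-r--r--  1 user group ┃ ┃ 
     ┠──────┃drwxr-xr-x  1 user group ┃─┨ 
Mo Tu┃█cache┃$ █                      ┃▲┃ 
     ┃max_co┃                         ┃█┃ 
 6  7┃timeou┃                         ┃░┃ 
13 14┃enable┃                         ┃░┃ 
20 21┃interv┃                         ┃░┃ 
27 28┃buffer┃                         ┃░┃ 
     ┃      ┃                         ┃░┃ 
     ┃[auth]┃                         ┃░┃ 
━━━━━┃# auth┃                         ┃░┃ 
     ┃enable┗━━━━━━━━━━━━━━━━━━━━━━━━━┛░┃ 
     ┃log_level = 30                   ░┃ 
     ┃debug = 5432                     ░┃ 
     ┃max_retries = 60                 ░┃ 
     ┃retry_count = "localhost"        ░┃ 
     ┃host = 3306                      ░┃ 
     ┃                                 ▼┃ 


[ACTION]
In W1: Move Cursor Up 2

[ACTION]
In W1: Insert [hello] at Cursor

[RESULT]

 Cale┏━━━━━━┃drwxr-xr-x  1 user group ┃━┓ 
─────┃ FileE┃-rw-r--r--  1 user group ┃ ┃ 
     ┠──────┃drwxr-xr-x  1 user group ┃─┨ 
Mo Tu┃hello█┃$ █                      ┃▲┃ 
     ┃max_co┃                         ┃█┃ 
 6  7┃timeou┃                         ┃░┃ 
13 14┃enable┃                         ┃░┃ 
20 21┃interv┃                         ┃░┃ 
27 28┃buffer┃                         ┃░┃ 
     ┃      ┃                         ┃░┃ 
     ┃[auth]┃                         ┃░┃ 
━━━━━┃# auth┃                         ┃░┃ 
     ┃enable┗━━━━━━━━━━━━━━━━━━━━━━━━━┛░┃ 
     ┃log_level = 30                   ░┃ 
     ┃debug = 5432                     ░┃ 
     ┃max_retries = 60                 ░┃ 
     ┃retry_count = "localhost"        ░┃ 
     ┃host = 3306                      ░┃ 
     ┃                                 ▼┃ 


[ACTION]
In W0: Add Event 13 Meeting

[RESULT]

 Cale┏━━━━━━┃drwxr-xr-x  1 user group ┃━┓ 
─────┃ FileE┃-rw-r--r--  1 user group ┃ ┃ 
     ┠──────┃drwxr-xr-x  1 user group ┃─┨ 
Mo Tu┃hello█┃$ █                      ┃▲┃ 
     ┃max_co┃                         ┃█┃ 
 6  7┃timeou┃                         ┃░┃ 
13* 1┃enable┃                         ┃░┃ 
20 21┃interv┃                         ┃░┃ 
27 28┃buffer┃                         ┃░┃ 
     ┃      ┃                         ┃░┃ 
     ┃[auth]┃                         ┃░┃ 
━━━━━┃# auth┃                         ┃░┃ 
     ┃enable┗━━━━━━━━━━━━━━━━━━━━━━━━━┛░┃ 
     ┃log_level = 30                   ░┃ 
     ┃debug = 5432                     ░┃ 
     ┃max_retries = 60                 ░┃ 
     ┃retry_count = "localhost"        ░┃ 
     ┃host = 3306                      ░┃ 
     ┃                                 ▼┃ 


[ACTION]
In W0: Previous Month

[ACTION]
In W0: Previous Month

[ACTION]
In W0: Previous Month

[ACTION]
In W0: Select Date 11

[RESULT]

 Cale┏━━━━━━┃drwxr-xr-x  1 user group ┃━┓ 
─────┃ FileE┃-rw-r--r--  1 user group ┃ ┃ 
     ┠──────┃drwxr-xr-x  1 user group ┃─┨ 
Mo Tu┃hello█┃$ █                      ┃▲┃ 
    1┃max_co┃                         ┃█┃ 
 7  8┃timeou┃                         ┃░┃ 
14 15┃enable┃                         ┃░┃ 
21 22┃interv┃                         ┃░┃ 
28 29┃buffer┃                         ┃░┃ 
     ┃      ┃                         ┃░┃ 
     ┃[auth]┃                         ┃░┃ 
━━━━━┃# auth┃                         ┃░┃ 
     ┃enable┗━━━━━━━━━━━━━━━━━━━━━━━━━┛░┃ 
     ┃log_level = 30                   ░┃ 
     ┃debug = 5432                     ░┃ 
     ┃max_retries = 60                 ░┃ 
     ┃retry_count = "localhost"        ░┃ 
     ┃host = 3306                      ░┃ 
     ┃                                 ▼┃ 


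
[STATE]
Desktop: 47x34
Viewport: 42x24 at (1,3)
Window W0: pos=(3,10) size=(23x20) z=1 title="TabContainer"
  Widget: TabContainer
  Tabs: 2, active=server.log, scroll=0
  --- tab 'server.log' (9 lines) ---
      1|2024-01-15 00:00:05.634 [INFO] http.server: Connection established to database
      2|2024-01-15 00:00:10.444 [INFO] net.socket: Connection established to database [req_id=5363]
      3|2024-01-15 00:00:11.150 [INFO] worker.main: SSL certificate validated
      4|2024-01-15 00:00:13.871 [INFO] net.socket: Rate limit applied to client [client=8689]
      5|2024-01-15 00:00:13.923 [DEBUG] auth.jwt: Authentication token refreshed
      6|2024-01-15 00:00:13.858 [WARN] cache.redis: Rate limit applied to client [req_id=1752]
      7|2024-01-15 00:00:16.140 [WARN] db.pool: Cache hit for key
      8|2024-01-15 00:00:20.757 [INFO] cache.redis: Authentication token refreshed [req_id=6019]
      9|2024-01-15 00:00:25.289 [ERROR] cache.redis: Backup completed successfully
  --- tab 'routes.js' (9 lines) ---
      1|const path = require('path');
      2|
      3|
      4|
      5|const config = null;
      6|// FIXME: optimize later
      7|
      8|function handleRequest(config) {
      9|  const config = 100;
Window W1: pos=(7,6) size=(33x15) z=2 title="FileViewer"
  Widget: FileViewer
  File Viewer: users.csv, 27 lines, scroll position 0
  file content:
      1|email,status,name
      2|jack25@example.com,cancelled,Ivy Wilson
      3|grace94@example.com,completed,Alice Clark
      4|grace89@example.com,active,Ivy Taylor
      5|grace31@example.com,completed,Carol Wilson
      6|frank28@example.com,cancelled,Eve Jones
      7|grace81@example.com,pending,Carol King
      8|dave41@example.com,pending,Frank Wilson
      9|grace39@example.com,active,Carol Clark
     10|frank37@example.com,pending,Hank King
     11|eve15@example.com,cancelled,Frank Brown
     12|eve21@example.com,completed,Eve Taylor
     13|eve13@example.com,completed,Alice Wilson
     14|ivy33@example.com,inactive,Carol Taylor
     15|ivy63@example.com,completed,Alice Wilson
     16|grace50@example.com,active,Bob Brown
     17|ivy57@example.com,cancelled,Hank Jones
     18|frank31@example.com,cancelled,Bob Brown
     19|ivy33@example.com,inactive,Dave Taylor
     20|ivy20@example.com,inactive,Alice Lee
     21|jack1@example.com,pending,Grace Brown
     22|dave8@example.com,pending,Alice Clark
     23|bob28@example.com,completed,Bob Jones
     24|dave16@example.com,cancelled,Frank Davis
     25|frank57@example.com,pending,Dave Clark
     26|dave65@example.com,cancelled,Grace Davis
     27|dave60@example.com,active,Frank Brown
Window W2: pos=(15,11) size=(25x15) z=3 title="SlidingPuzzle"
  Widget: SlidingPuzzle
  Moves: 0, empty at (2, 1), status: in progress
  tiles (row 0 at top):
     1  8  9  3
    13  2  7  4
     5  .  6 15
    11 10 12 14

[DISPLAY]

                                          
                                          
                                          
      ┏━━━━━━━━━━━━━━━━━━━━━━━━━━━━━━━┓   
      ┃ FileViewer                    ┃   
      ┠───────────────────────────────┨   
      ┃email,status,name             ▲┃   
  ┏━━━┃jack25@example.com,cancelled,I█┃   
  ┃ Ta┃grace94┏━━━━━━━━━━━━━━━━━━━━━━━┓   
  ┠───┃grace89┃ SlidingPuzzle         ┃   
  ┃[se┃grace31┠───────────────────────┨   
  ┃───┃frank28┃┌────┬────┬────┬────┐  ┃   
  ┃202┃grace81┃│  1 │  8 │  9 │  3 │  ┃   
  ┃202┃dave41@┃├────┼────┼────┼────┤  ┃   
  ┃202┃grace39┃│ 13 │  2 │  7 │  4 │  ┃   
  ┃202┃frank37┃├────┼────┼────┼────┤  ┃   
  ┃202┃eve15@e┃│  5 │    │  6 │ 15 │  ┃   
  ┃202┗━━━━━━━┃├────┼────┼────┼────┤  ┃   
  ┃2024-01-15 ┃│ 11 │ 10 │ 12 │ 14 │  ┃   
  ┃2024-01-15 ┃└────┴────┴────┴────┘  ┃   
  ┃2024-01-15 ┃Moves: 0               ┃   
  ┃           ┃                       ┃   
  ┃           ┗━━━━━━━━━━━━━━━━━━━━━━━┛   
  ┃                     ┃                 


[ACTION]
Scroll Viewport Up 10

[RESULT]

                                          
                                          
                                          
                                          
                                          
                                          
      ┏━━━━━━━━━━━━━━━━━━━━━━━━━━━━━━━┓   
      ┃ FileViewer                    ┃   
      ┠───────────────────────────────┨   
      ┃email,status,name             ▲┃   
  ┏━━━┃jack25@example.com,cancelled,I█┃   
  ┃ Ta┃grace94┏━━━━━━━━━━━━━━━━━━━━━━━┓   
  ┠───┃grace89┃ SlidingPuzzle         ┃   
  ┃[se┃grace31┠───────────────────────┨   
  ┃───┃frank28┃┌────┬────┬────┬────┐  ┃   
  ┃202┃grace81┃│  1 │  8 │  9 │  3 │  ┃   
  ┃202┃dave41@┃├────┼────┼────┼────┤  ┃   
  ┃202┃grace39┃│ 13 │  2 │  7 │  4 │  ┃   
  ┃202┃frank37┃├────┼────┼────┼────┤  ┃   
  ┃202┃eve15@e┃│  5 │    │  6 │ 15 │  ┃   
  ┃202┗━━━━━━━┃├────┼────┼────┼────┤  ┃   
  ┃2024-01-15 ┃│ 11 │ 10 │ 12 │ 14 │  ┃   
  ┃2024-01-15 ┃└────┴────┴────┴────┘  ┃   
  ┃2024-01-15 ┃Moves: 0               ┃   


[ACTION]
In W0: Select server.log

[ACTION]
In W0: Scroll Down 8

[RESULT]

                                          
                                          
                                          
                                          
                                          
                                          
      ┏━━━━━━━━━━━━━━━━━━━━━━━━━━━━━━━┓   
      ┃ FileViewer                    ┃   
      ┠───────────────────────────────┨   
      ┃email,status,name             ▲┃   
  ┏━━━┃jack25@example.com,cancelled,I█┃   
  ┃ Ta┃grace94┏━━━━━━━━━━━━━━━━━━━━━━━┓   
  ┠───┃grace89┃ SlidingPuzzle         ┃   
  ┃[se┃grace31┠───────────────────────┨   
  ┃───┃frank28┃┌────┬────┬────┬────┐  ┃   
  ┃202┃grace81┃│  1 │  8 │  9 │  3 │  ┃   
  ┃   ┃dave41@┃├────┼────┼────┼────┤  ┃   
  ┃   ┃grace39┃│ 13 │  2 │  7 │  4 │  ┃   
  ┃   ┃frank37┃├────┼────┼────┼────┤  ┃   
  ┃   ┃eve15@e┃│  5 │    │  6 │ 15 │  ┃   
  ┃   ┗━━━━━━━┃├────┼────┼────┼────┤  ┃   
  ┃           ┃│ 11 │ 10 │ 12 │ 14 │  ┃   
  ┃           ┃└────┴────┴────┴────┘  ┃   
  ┃           ┃Moves: 0               ┃   


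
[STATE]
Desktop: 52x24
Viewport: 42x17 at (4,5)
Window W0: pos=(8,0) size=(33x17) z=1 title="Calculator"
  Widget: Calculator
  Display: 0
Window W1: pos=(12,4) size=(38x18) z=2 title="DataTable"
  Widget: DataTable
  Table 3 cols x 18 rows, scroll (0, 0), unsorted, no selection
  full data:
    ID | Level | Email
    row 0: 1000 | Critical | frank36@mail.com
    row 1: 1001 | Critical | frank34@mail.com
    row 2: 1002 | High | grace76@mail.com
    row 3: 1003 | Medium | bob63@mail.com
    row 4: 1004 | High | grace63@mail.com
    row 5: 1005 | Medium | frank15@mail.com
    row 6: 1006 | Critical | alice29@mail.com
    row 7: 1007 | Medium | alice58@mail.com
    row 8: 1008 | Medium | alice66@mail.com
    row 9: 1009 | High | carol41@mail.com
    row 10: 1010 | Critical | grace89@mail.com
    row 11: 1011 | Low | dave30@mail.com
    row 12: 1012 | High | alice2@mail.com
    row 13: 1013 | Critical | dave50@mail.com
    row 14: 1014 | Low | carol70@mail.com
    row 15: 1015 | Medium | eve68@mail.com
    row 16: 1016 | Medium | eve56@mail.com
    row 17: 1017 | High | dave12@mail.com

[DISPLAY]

    ┃│ 7┃ DataTable                       
    ┃├──┠─────────────────────────────────
    ┃│ 4┃ID  │Level   │Email              
    ┃├──┃────┼────────┼────────────────   
    ┃│ 1┃1000│Critical│frank36@mail.com   
    ┃├──┃1001│Critical│frank34@mail.com   
    ┃│ 0┃1002│High    │grace76@mail.com   
    ┃├──┃1003│Medium  │bob63@mail.com     
    ┃│ C┃1004│High    │grace63@mail.com   
    ┃└──┃1005│Medium  │frank15@mail.com   
    ┃   ┃1006│Critical│alice29@mail.com   
    ┗━━━┃1007│Medium  │alice58@mail.com   
        ┃1008│Medium  │alice66@mail.com   
        ┃1009│High    │carol41@mail.com   
        ┃1010│Critical│grace89@mail.com   
        ┃1011│Low     │dave30@mail.com    
        ┗━━━━━━━━━━━━━━━━━━━━━━━━━━━━━━━━━


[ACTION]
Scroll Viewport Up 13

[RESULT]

    ┏━━━━━━━━━━━━━━━━━━━━━━━━━━━━━━━┓     
    ┃ Calculator                    ┃     
    ┠───────────────────────────────┨     
    ┃                              0┃     
    ┃┌──┏━━━━━━━━━━━━━━━━━━━━━━━━━━━━━━━━━
    ┃│ 7┃ DataTable                       
    ┃├──┠─────────────────────────────────
    ┃│ 4┃ID  │Level   │Email              
    ┃├──┃────┼────────┼────────────────   
    ┃│ 1┃1000│Critical│frank36@mail.com   
    ┃├──┃1001│Critical│frank34@mail.com   
    ┃│ 0┃1002│High    │grace76@mail.com   
    ┃├──┃1003│Medium  │bob63@mail.com     
    ┃│ C┃1004│High    │grace63@mail.com   
    ┃└──┃1005│Medium  │frank15@mail.com   
    ┃   ┃1006│Critical│alice29@mail.com   
    ┗━━━┃1007│Medium  │alice58@mail.com   


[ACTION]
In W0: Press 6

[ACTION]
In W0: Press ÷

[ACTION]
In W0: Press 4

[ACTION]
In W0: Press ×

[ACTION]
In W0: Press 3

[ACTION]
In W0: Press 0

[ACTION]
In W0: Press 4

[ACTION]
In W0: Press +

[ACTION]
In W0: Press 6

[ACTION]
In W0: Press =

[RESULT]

    ┏━━━━━━━━━━━━━━━━━━━━━━━━━━━━━━━┓     
    ┃ Calculator                    ┃     
    ┠───────────────────────────────┨     
    ┃                            462┃     
    ┃┌──┏━━━━━━━━━━━━━━━━━━━━━━━━━━━━━━━━━
    ┃│ 7┃ DataTable                       
    ┃├──┠─────────────────────────────────
    ┃│ 4┃ID  │Level   │Email              
    ┃├──┃────┼────────┼────────────────   
    ┃│ 1┃1000│Critical│frank36@mail.com   
    ┃├──┃1001│Critical│frank34@mail.com   
    ┃│ 0┃1002│High    │grace76@mail.com   
    ┃├──┃1003│Medium  │bob63@mail.com     
    ┃│ C┃1004│High    │grace63@mail.com   
    ┃└──┃1005│Medium  │frank15@mail.com   
    ┃   ┃1006│Critical│alice29@mail.com   
    ┗━━━┃1007│Medium  │alice58@mail.com   


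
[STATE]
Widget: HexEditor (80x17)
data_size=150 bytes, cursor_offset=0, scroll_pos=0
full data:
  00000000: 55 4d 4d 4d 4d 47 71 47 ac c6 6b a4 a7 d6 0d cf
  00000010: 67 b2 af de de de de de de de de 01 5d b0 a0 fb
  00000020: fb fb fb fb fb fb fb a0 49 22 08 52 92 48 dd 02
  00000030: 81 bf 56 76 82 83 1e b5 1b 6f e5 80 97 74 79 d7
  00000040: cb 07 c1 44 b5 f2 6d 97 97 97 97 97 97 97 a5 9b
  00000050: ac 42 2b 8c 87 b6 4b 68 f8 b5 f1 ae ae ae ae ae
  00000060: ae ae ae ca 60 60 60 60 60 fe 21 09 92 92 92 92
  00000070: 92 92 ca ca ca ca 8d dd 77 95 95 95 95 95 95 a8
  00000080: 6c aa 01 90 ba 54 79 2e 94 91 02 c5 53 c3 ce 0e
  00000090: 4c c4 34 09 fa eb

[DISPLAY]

00000000  55 4d 4d 4d 4d 47 71 47  ac c6 6b a4 a7 d6 0d cf  |UMMMMGqG..k.....|  
00000010  67 b2 af de de de de de  de de de 01 5d b0 a0 fb  |g...........]...|  
00000020  fb fb fb fb fb fb fb a0  49 22 08 52 92 48 dd 02  |........I".R.H..|  
00000030  81 bf 56 76 82 83 1e b5  1b 6f e5 80 97 74 79 d7  |..Vv.....o...ty.|  
00000040  cb 07 c1 44 b5 f2 6d 97  97 97 97 97 97 97 a5 9b  |...D..m.........|  
00000050  ac 42 2b 8c 87 b6 4b 68  f8 b5 f1 ae ae ae ae ae  |.B+...Kh........|  
00000060  ae ae ae ca 60 60 60 60  60 fe 21 09 92 92 92 92  |....`````.!.....|  
00000070  92 92 ca ca ca ca 8d dd  77 95 95 95 95 95 95 a8  |........w.......|  
00000080  6c aa 01 90 ba 54 79 2e  94 91 02 c5 53 c3 ce 0e  |l....Ty.....S...|  
00000090  4c c4 34 09 fa eb                                 |L.4...          |  
                                                                                
                                                                                
                                                                                
                                                                                
                                                                                
                                                                                
                                                                                


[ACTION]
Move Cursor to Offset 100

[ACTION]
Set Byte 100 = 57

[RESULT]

00000000  55 4d 4d 4d 4d 47 71 47  ac c6 6b a4 a7 d6 0d cf  |UMMMMGqG..k.....|  
00000010  67 b2 af de de de de de  de de de 01 5d b0 a0 fb  |g...........]...|  
00000020  fb fb fb fb fb fb fb a0  49 22 08 52 92 48 dd 02  |........I".R.H..|  
00000030  81 bf 56 76 82 83 1e b5  1b 6f e5 80 97 74 79 d7  |..Vv.....o...ty.|  
00000040  cb 07 c1 44 b5 f2 6d 97  97 97 97 97 97 97 a5 9b  |...D..m.........|  
00000050  ac 42 2b 8c 87 b6 4b 68  f8 b5 f1 ae ae ae ae ae  |.B+...Kh........|  
00000060  ae ae ae ca 57 60 60 60  60 fe 21 09 92 92 92 92  |....W````.!.....|  
00000070  92 92 ca ca ca ca 8d dd  77 95 95 95 95 95 95 a8  |........w.......|  
00000080  6c aa 01 90 ba 54 79 2e  94 91 02 c5 53 c3 ce 0e  |l....Ty.....S...|  
00000090  4c c4 34 09 fa eb                                 |L.4...          |  
                                                                                
                                                                                
                                                                                
                                                                                
                                                                                
                                                                                
                                                                                


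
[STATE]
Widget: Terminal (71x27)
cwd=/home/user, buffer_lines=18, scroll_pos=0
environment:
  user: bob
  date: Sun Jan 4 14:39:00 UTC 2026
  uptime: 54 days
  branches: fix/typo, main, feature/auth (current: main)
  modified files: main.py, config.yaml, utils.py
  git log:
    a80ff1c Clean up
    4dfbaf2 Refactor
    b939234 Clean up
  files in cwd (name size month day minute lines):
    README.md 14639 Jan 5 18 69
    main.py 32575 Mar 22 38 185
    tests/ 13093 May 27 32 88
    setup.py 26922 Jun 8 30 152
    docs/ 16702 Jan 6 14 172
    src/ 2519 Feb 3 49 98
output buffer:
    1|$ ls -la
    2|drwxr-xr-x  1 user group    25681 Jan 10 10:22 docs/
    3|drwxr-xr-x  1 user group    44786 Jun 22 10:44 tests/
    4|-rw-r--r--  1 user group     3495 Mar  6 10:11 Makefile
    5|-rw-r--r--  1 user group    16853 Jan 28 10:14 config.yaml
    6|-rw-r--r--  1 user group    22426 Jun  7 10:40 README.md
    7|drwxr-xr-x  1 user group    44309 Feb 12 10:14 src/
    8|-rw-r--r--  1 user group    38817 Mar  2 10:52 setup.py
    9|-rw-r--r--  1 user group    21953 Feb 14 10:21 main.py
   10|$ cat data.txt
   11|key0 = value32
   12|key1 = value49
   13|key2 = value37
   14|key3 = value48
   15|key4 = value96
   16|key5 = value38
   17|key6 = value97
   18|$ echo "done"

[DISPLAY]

$ ls -la                                                               
drwxr-xr-x  1 user group    25681 Jan 10 10:22 docs/                   
drwxr-xr-x  1 user group    44786 Jun 22 10:44 tests/                  
-rw-r--r--  1 user group     3495 Mar  6 10:11 Makefile                
-rw-r--r--  1 user group    16853 Jan 28 10:14 config.yaml             
-rw-r--r--  1 user group    22426 Jun  7 10:40 README.md               
drwxr-xr-x  1 user group    44309 Feb 12 10:14 src/                    
-rw-r--r--  1 user group    38817 Mar  2 10:52 setup.py                
-rw-r--r--  1 user group    21953 Feb 14 10:21 main.py                 
$ cat data.txt                                                         
key0 = value32                                                         
key1 = value49                                                         
key2 = value37                                                         
key3 = value48                                                         
key4 = value96                                                         
key5 = value38                                                         
key6 = value97                                                         
$ echo "done"                                                          
$ █                                                                    
                                                                       
                                                                       
                                                                       
                                                                       
                                                                       
                                                                       
                                                                       
                                                                       


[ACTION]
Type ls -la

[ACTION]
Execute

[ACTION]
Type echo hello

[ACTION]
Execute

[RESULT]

drwxr-xr-x  1 user group    25681 Jan 10 10:22 docs/                   
drwxr-xr-x  1 user group    44786 Jun 22 10:44 tests/                  
-rw-r--r--  1 user group     3495 Mar  6 10:11 Makefile                
-rw-r--r--  1 user group    16853 Jan 28 10:14 config.yaml             
-rw-r--r--  1 user group    22426 Jun  7 10:40 README.md               
drwxr-xr-x  1 user group    44309 Feb 12 10:14 src/                    
-rw-r--r--  1 user group    38817 Mar  2 10:52 setup.py                
-rw-r--r--  1 user group    21953 Feb 14 10:21 main.py                 
$ cat data.txt                                                         
key0 = value32                                                         
key1 = value49                                                         
key2 = value37                                                         
key3 = value48                                                         
key4 = value96                                                         
key5 = value38                                                         
key6 = value97                                                         
$ echo "done"                                                          
$ ls -la                                                               
-rw-r--r--  1 bob group    14639 Jan  5 10:18 README.md                
-rw-r--r--  1 bob group    32575 Mar 22 10:38 main.py                  
drwxr-xr-x  1 bob group    13093 May 27 10:32 tests/                   
-rw-r--r--  1 bob group    26922 Jun  8 10:30 setup.py                 
drwxr-xr-x  1 bob group    16702 Jan  6 10:14 docs/                    
drwxr-xr-x  1 bob group     2519 Feb  3 10:49 src/                     
$ echo hello                                                           
hello                                                                  
$ █                                                                    


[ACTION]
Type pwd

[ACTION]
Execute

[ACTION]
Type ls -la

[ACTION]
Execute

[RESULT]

key0 = value32                                                         
key1 = value49                                                         
key2 = value37                                                         
key3 = value48                                                         
key4 = value96                                                         
key5 = value38                                                         
key6 = value97                                                         
$ echo "done"                                                          
$ ls -la                                                               
-rw-r--r--  1 bob group    14639 Jan  5 10:18 README.md                
-rw-r--r--  1 bob group    32575 Mar 22 10:38 main.py                  
drwxr-xr-x  1 bob group    13093 May 27 10:32 tests/                   
-rw-r--r--  1 bob group    26922 Jun  8 10:30 setup.py                 
drwxr-xr-x  1 bob group    16702 Jan  6 10:14 docs/                    
drwxr-xr-x  1 bob group     2519 Feb  3 10:49 src/                     
$ echo hello                                                           
hello                                                                  
$ pwd                                                                  
/home/user                                                             
$ ls -la                                                               
-rw-r--r--  1 bob group    14639 Jan  5 10:18 README.md                
-rw-r--r--  1 bob group    32575 Mar 22 10:38 main.py                  
drwxr-xr-x  1 bob group    13093 May 27 10:32 tests/                   
-rw-r--r--  1 bob group    26922 Jun  8 10:30 setup.py                 
drwxr-xr-x  1 bob group    16702 Jan  6 10:14 docs/                    
drwxr-xr-x  1 bob group     2519 Feb  3 10:49 src/                     
$ █                                                                    


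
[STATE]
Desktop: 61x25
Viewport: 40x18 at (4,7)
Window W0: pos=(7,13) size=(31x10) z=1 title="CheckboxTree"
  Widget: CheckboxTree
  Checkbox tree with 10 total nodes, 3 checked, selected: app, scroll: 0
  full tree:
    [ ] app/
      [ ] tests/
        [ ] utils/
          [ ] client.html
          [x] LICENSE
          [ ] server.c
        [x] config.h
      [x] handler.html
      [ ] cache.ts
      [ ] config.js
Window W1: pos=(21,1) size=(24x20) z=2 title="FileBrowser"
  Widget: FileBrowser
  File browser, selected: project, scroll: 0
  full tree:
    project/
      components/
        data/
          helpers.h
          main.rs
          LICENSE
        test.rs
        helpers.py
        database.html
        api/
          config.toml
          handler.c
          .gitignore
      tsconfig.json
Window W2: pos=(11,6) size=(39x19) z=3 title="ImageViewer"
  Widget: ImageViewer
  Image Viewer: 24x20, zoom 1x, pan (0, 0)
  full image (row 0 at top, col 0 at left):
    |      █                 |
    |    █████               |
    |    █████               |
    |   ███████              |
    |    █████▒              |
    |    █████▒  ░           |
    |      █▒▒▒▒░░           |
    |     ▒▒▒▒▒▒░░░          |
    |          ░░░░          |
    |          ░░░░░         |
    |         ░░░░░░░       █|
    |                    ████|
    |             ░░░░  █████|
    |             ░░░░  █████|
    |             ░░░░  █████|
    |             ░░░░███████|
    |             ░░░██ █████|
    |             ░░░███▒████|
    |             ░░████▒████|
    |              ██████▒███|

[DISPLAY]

       ┃ ImageViewer                    
       ┠────────────────────────────────
       ┃      █                         
       ┃    █████                       
       ┃    █████                       
       ┃   ███████                      
   ┏━━━┃    █████▒                      
   ┃ Ch┃    █████▒  ░                   
   ┠───┃      █▒▒▒▒░░                   
   ┃>[-┃     ▒▒▒▒▒▒░░░                  
   ┃   ┃          ░░░░                  
   ┃   ┃          ░░░░░                 
   ┃   ┃         ░░░░░░░       █        
   ┃   ┃                    ████        
   ┃   ┃             ░░░░  █████        
   ┗━━━┃             ░░░░  █████        
       ┃             ░░░░  █████        
       ┗━━━━━━━━━━━━━━━━━━━━━━━━━━━━━━━━


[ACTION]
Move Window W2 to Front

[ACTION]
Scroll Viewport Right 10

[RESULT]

mageViewer                         ┃    
───────────────────────────────────┨    
    █                              ┃    
  █████                            ┃    
  █████                            ┃    
 ███████                           ┃    
  █████▒                           ┃    
  █████▒  ░                        ┃    
    █▒▒▒▒░░                        ┃    
   ▒▒▒▒▒▒░░░                       ┃    
        ░░░░                       ┃    
        ░░░░░                      ┃    
       ░░░░░░░       █             ┃    
                  ████             ┃    
           ░░░░  █████             ┃    
           ░░░░  █████             ┃    
           ░░░░  █████             ┃    
━━━━━━━━━━━━━━━━━━━━━━━━━━━━━━━━━━━┛    


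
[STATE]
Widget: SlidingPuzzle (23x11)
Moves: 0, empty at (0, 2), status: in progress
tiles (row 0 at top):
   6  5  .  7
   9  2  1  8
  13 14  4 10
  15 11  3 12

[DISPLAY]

┌────┬────┬────┬────┐  
│  6 │  5 │    │  7 │  
├────┼────┼────┼────┤  
│  9 │  2 │  1 │  8 │  
├────┼────┼────┼────┤  
│ 13 │ 14 │  4 │ 10 │  
├────┼────┼────┼────┤  
│ 15 │ 11 │  3 │ 12 │  
└────┴────┴────┴────┘  
Moves: 0               
                       


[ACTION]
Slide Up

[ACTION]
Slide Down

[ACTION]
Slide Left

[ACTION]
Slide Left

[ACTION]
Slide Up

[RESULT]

┌────┬────┬────┬────┐  
│  6 │  5 │  7 │  8 │  
├────┼────┼────┼────┤  
│  9 │  2 │  1 │    │  
├────┼────┼────┼────┤  
│ 13 │ 14 │  4 │ 10 │  
├────┼────┼────┼────┤  
│ 15 │ 11 │  3 │ 12 │  
└────┴────┴────┴────┘  
Moves: 4               
                       


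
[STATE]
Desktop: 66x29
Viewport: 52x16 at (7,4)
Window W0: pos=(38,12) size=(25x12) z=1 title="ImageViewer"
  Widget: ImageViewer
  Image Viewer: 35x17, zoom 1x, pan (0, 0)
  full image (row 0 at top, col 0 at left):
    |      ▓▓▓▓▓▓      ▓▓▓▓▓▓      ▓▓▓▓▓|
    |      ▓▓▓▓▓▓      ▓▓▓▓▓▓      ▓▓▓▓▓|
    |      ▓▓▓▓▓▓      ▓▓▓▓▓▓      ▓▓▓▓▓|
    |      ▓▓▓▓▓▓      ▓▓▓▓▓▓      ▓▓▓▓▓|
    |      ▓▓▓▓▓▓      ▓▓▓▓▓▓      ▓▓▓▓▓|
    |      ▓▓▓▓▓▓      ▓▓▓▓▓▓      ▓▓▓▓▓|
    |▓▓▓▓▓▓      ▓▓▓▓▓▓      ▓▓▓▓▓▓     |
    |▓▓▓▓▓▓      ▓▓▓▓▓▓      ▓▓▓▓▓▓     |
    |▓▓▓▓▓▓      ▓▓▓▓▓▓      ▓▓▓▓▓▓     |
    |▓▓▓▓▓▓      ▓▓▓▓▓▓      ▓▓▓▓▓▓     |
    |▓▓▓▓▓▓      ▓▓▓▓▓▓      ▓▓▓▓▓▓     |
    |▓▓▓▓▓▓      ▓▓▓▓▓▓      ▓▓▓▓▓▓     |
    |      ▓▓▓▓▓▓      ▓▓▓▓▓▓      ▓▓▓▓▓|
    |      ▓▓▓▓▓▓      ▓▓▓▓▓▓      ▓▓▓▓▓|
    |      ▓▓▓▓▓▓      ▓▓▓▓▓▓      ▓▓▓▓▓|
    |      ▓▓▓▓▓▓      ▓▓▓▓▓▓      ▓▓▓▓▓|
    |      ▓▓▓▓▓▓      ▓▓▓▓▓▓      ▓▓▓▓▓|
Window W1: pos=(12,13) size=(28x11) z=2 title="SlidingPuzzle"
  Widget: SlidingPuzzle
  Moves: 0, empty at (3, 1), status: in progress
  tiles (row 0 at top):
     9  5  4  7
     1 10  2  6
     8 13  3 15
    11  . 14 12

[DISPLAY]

                                                    
                                                    
                                                    
                                                    
                                                    
                                                    
                                                    
                                                    
                               ┏━━━━━━━━━━━━━━━━━━━━
     ┏━━━━━━━━━━━━━━━━━━━━━━━━━━┓ImageViewer        
     ┃ SlidingPuzzle            ┃───────────────────
     ┠──────────────────────────┨     ▓▓▓▓▓▓      ▓▓
     ┃┌────┬────┬────┬────┐     ┃     ▓▓▓▓▓▓      ▓▓
     ┃│  9 │  5 │  4 │  7 │     ┃     ▓▓▓▓▓▓      ▓▓
     ┃├────┼────┼────┼────┤     ┃     ▓▓▓▓▓▓      ▓▓
     ┃│  1 │ 10 │  2 │  6 │     ┃     ▓▓▓▓▓▓      ▓▓


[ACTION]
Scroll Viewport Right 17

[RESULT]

                                                    
                                                    
                                                    
                                                    
                                                    
                                                    
                                                    
                                                    
                        ┏━━━━━━━━━━━━━━━━━━━━━━━┓   
━━━━━━━━━━━━━━━━━━━━━━━━━┓ImageViewer           ┃   
SlidingPuzzle            ┃──────────────────────┨   
─────────────────────────┨     ▓▓▓▓▓▓      ▓▓▓▓▓┃   
────┬────┬────┬────┐     ┃     ▓▓▓▓▓▓      ▓▓▓▓▓┃   
  9 │  5 │  4 │  7 │     ┃     ▓▓▓▓▓▓      ▓▓▓▓▓┃   
────┼────┼────┼────┤     ┃     ▓▓▓▓▓▓      ▓▓▓▓▓┃   
  1 │ 10 │  2 │  6 │     ┃     ▓▓▓▓▓▓      ▓▓▓▓▓┃   


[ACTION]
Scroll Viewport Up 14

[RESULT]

                                                    
                                                    
                                                    
                                                    
                                                    
                                                    
                                                    
                                                    
                                                    
                                                    
                                                    
                                                    
                        ┏━━━━━━━━━━━━━━━━━━━━━━━┓   
━━━━━━━━━━━━━━━━━━━━━━━━━┓ImageViewer           ┃   
SlidingPuzzle            ┃──────────────────────┨   
─────────────────────────┨     ▓▓▓▓▓▓      ▓▓▓▓▓┃   
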